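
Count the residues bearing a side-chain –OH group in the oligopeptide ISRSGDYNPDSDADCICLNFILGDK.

Serine (S), threonine (T), and tyrosine (Y) each carry a hydroxyl group on the side chain.
Matching residues: S2, S4, Y7, S11.

4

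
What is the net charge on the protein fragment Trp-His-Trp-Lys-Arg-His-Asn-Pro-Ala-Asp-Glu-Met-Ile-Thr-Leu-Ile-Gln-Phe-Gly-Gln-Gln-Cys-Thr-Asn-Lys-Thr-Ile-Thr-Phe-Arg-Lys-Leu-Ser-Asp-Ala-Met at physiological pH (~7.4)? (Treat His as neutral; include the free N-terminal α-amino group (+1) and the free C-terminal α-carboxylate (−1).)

+2

The side chains ionized at physiological pH are Lys/Arg (+1) and Asp/Glu (−1); with His treated as neutral, nothing else contributes.
Positive (K, R): Lys4, Arg5, Lys25, Arg30, Lys31 → +5.
Negative (D, E): Asp10, Glu11, Asp34 → −3.
The N-terminus (+1) and C-terminus (−1) cancel.
Net charge = (+5) + (−3) = +2.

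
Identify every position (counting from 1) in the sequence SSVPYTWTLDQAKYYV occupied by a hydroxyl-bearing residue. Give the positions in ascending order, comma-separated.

1, 2, 5, 6, 8, 14, 15

S, T, and Y are the three residues with a side-chain hydroxyl.
Matching residues: S1, S2, Y5, T6, T8, Y14, Y15.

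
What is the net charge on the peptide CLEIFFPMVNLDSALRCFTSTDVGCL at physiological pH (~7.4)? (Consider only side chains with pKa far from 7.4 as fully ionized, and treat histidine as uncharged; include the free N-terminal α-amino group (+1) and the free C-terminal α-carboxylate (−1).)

Near pH 7.4, K and R contribute +1 each, D and E contribute −1 each, and every other side chain (His included, as stated) is uncharged.
Positive (K, R): R16 → +1.
Negative (D, E): E3, D12, D22 → −3.
The N-terminus (+1) and C-terminus (−1) cancel.
Net charge = (+1) + (−3) = −2.

-2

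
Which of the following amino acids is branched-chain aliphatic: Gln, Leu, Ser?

Leu

The BCAAs are Val, Leu, and Ile — aliphatic side chains with a branch point.
Of the listed options, only Leu belongs to this group.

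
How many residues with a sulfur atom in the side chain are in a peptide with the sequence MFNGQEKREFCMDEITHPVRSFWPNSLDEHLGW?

The sulfur-bearing residues are cysteine (–SH) and methionine (–S–CH₃).
Matching residues: M1, C11, M12.

3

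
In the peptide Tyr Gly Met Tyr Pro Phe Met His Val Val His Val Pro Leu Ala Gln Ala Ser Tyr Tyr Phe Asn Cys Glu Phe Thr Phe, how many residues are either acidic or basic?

3

Acidic: D, E. Basic: H, K, R.
Acidic residues here: Glu24 (1).
Basic residues here: His8, His11 (2).
The two groups share no amino acid, so total = 1 + 2 = 3.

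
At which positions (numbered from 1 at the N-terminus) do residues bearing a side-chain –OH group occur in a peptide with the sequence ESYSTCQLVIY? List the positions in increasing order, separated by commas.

Serine (S), threonine (T), and tyrosine (Y) each carry a hydroxyl group on the side chain.
Matching residues: S2, Y3, S4, T5, Y11.

2, 3, 4, 5, 11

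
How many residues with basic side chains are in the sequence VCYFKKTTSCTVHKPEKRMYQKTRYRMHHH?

12

The basic amino acids are Lys (K), Arg (R), and His (H).
Matching residues: K5, K6, H13, K14, K17, R18, K22, R24, R26, H28, H29, H30.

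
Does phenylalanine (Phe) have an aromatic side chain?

Yes

The aromatic amino acids are Phe (F, benzyl), Trp (W, indole), and Tyr (Y, phenol).
Phenylalanine is in this group.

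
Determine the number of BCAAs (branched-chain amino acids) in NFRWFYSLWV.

2

The BCAAs are Val, Leu, and Ile — aliphatic side chains with a branch point.
Matching residues: L8, V10.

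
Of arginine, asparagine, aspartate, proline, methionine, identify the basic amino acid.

arginine

The basic amino acids are Lys (K), Arg (R), and His (H).
Of the listed options, only arginine belongs to this group.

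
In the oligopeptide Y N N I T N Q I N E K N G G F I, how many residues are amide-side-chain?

6

The amide-side-chain residues are Asn (N) and Gln (Q).
Matching residues: N2, N3, N6, Q7, N9, N12.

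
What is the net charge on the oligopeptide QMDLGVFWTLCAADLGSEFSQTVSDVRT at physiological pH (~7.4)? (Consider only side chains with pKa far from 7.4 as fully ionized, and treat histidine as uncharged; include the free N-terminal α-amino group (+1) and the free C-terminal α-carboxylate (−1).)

At pH ~7.4 the Lys and Arg side chains are protonated (+1), the Asp and Glu side chains are deprotonated (−1), and with His taken as neutral all other side chains carry no charge.
Positive (K, R): R27 → +1.
Negative (D, E): D3, D14, E18, D25 → −4.
The N-terminus (+1) and C-terminus (−1) cancel.
Net charge = (+1) + (−4) = −3.

-3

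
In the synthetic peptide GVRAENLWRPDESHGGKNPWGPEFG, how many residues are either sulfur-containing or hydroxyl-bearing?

Sulfur-containing: C, M. Hydroxyl-bearing: S, T, Y.
Sulfur-containing residues here: none (0).
Hydroxyl-bearing residues here: S13 (1).
The two groups share no amino acid, so total = 0 + 1 = 1.

1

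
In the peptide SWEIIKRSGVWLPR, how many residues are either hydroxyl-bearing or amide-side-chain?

2

Hydroxyl-bearing: S, T, Y. Amide-side-chain: N, Q.
Hydroxyl-bearing residues here: S1, S8 (2).
Amide-side-chain residues here: none (0).
The two groups share no amino acid, so total = 2 + 0 = 2.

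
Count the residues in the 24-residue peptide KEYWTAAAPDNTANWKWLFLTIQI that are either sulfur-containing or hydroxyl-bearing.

4

Sulfur-containing: C, M. Hydroxyl-bearing: S, T, Y.
Sulfur-containing residues here: none (0).
Hydroxyl-bearing residues here: Y3, T5, T12, T21 (4).
The two groups share no amino acid, so total = 0 + 4 = 4.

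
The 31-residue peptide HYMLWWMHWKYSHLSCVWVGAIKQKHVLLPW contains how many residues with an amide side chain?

Only N (asparagine) and Q (glutamine) carry a side-chain carboxamide.
Matching residues: Q24.

1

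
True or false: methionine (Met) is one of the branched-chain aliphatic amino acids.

V, L, and I make up the branched-chain aliphatic group.
Methionine is not in this group.

False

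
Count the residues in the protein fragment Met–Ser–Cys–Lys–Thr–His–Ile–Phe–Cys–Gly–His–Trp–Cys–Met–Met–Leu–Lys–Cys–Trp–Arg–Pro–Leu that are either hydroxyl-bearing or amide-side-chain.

Hydroxyl-bearing: S, T, Y. Amide-side-chain: N, Q.
Hydroxyl-bearing residues here: Ser2, Thr5 (2).
Amide-side-chain residues here: none (0).
The two groups share no amino acid, so total = 2 + 0 = 2.

2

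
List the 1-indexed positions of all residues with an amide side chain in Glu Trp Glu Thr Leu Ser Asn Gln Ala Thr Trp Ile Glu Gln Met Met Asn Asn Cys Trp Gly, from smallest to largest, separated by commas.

Asparagine (N) and glutamine (Q) have uncharged amide side chains.
Matching residues: Asn7, Gln8, Gln14, Asn17, Asn18.

7, 8, 14, 17, 18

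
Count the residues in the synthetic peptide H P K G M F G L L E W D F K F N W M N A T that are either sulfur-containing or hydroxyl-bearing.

Sulfur-containing: C, M. Hydroxyl-bearing: S, T, Y.
Sulfur-containing residues here: M5, M18 (2).
Hydroxyl-bearing residues here: T21 (1).
The two groups share no amino acid, so total = 2 + 1 = 3.

3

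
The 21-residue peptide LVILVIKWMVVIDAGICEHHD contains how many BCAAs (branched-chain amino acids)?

V, L, and I make up the branched-chain aliphatic group.
Matching residues: L1, V2, I3, L4, V5, I6, V10, V11, I12, I16.

10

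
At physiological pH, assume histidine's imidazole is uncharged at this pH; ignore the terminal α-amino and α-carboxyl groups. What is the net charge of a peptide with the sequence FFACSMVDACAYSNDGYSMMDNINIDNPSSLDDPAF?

-6

At pH ~7.4 the Lys and Arg side chains are protonated (+1), the Asp and Glu side chains are deprotonated (−1), and with His taken as neutral all other side chains carry no charge.
Positive (K, R): none → +0.
Negative (D, E): D8, D15, D21, D26, D32, D33 → −6.
Net charge = (+0) + (−6) = −6.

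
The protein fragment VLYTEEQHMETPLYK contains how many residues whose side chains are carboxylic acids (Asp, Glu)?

Matching residues: E5, E6, E10.

3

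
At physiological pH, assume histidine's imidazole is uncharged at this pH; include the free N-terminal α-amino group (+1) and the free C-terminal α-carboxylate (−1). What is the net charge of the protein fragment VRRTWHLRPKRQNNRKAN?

+7

At pH ~7.4 the Lys and Arg side chains are protonated (+1), the Asp and Glu side chains are deprotonated (−1), and with His taken as neutral all other side chains carry no charge.
Positive (K, R): R2, R3, R8, K10, R11, R15, K16 → +7.
Negative (D, E): none → −0.
The N-terminus (+1) and C-terminus (−1) cancel.
Net charge = (+7) + (−0) = +7.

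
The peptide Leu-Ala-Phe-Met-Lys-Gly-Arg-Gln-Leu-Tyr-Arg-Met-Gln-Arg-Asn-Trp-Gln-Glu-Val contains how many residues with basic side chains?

4

Lysine (K), arginine (R), and histidine (H) have basic, nitrogen-containing side chains.
Matching residues: Lys5, Arg7, Arg11, Arg14.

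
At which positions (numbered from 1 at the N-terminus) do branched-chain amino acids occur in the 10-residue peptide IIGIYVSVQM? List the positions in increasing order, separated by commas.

V, L, and I make up the branched-chain aliphatic group.
Matching residues: I1, I2, I4, V6, V8.

1, 2, 4, 6, 8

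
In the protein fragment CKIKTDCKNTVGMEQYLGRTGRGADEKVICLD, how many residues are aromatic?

1

F, W, and Y each carry an aromatic ring on the side chain.
Matching residues: Y16.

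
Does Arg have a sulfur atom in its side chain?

No

Only Cys (C) and Met (M) have a sulfur atom in the side chain.
Arginine is not in this group.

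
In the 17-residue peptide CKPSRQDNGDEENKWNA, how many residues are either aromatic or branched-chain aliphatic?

1

Aromatic: F, W, Y. Branched-chain aliphatic: I, L, V.
Aromatic residues here: W15 (1).
Branched-chain aliphatic residues here: none (0).
The two groups share no amino acid, so total = 1 + 0 = 1.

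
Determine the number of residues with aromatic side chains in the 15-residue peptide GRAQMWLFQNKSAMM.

F, W, and Y each carry an aromatic ring on the side chain.
Matching residues: W6, F8.

2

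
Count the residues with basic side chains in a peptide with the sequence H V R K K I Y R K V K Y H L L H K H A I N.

11

Lysine (K), arginine (R), and histidine (H) have basic, nitrogen-containing side chains.
Matching residues: H1, R3, K4, K5, R8, K9, K11, H13, H16, K17, H18.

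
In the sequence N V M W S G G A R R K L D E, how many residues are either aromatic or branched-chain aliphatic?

Aromatic: F, W, Y. Branched-chain aliphatic: I, L, V.
Aromatic residues here: W4 (1).
Branched-chain aliphatic residues here: V2, L12 (2).
The two groups share no amino acid, so total = 1 + 2 = 3.

3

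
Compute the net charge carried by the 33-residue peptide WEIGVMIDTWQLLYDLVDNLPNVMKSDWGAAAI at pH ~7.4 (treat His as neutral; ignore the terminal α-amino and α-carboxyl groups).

Near pH 7.4, K and R contribute +1 each, D and E contribute −1 each, and every other side chain (His included, as stated) is uncharged.
Positive (K, R): K25 → +1.
Negative (D, E): E2, D8, D15, D18, D27 → −5.
Net charge = (+1) + (−5) = −4.

-4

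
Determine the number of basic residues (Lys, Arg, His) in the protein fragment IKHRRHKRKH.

9

Matching residues: K2, H3, R4, R5, H6, K7, R8, K9, H10.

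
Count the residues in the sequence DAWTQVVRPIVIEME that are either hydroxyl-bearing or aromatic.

Hydroxyl-bearing: S, T, Y. Aromatic: F, W, Y.
Hydroxyl-bearing residues here: T4 (1).
Aromatic residues here: W3 (1).
(Y belongs to both groups, but none appear in this sequence.) Total = 1 + 1 = 2.

2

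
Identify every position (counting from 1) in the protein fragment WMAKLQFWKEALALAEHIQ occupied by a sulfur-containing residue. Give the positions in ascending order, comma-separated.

Only Cys (C) and Met (M) have a sulfur atom in the side chain.
Matching residues: M2.

2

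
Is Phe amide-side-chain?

No

Only N (asparagine) and Q (glutamine) carry a side-chain carboxamide.
Phenylalanine is not in this group.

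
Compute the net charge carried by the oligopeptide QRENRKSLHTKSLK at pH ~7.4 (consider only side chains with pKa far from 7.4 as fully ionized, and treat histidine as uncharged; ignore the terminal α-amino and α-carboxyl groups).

+4

Near pH 7.4, K and R contribute +1 each, D and E contribute −1 each, and every other side chain (His included, as stated) is uncharged.
Positive (K, R): R2, R5, K6, K11, K14 → +5.
Negative (D, E): E3 → −1.
Net charge = (+5) + (−1) = +4.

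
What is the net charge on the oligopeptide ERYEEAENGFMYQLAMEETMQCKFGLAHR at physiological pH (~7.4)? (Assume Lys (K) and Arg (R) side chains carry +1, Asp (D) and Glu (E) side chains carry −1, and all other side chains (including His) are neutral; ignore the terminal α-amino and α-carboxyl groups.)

-3

Positive (K, R): R2, K23, R29 → +3.
Negative (D, E): E1, E4, E5, E7, E17, E18 → −6.
Net charge = (+3) + (−6) = −3.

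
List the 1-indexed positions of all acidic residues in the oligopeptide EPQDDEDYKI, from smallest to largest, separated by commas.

1, 4, 5, 6, 7

The acidic residues are Asp (D) and Glu (E), whose side chains end in a carboxylate group.
Matching residues: E1, D4, D5, E6, D7.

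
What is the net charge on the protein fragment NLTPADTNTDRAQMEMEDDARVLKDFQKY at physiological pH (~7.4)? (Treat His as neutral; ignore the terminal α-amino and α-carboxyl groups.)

The side chains ionized at physiological pH are Lys/Arg (+1) and Asp/Glu (−1); with His treated as neutral, nothing else contributes.
Positive (K, R): R11, R21, K24, K28 → +4.
Negative (D, E): D6, D10, E15, E17, D18, D19, D25 → −7.
Net charge = (+4) + (−7) = −3.

-3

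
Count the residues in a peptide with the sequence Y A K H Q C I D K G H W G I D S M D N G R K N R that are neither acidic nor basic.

14

Acidic: D, E. Basic: K, R, H. All other residues are neither.
Matching residues: Y1, A2, Q5, C6, I7, G10, W12, G13, I14, S16, M17, N19, G20, N23.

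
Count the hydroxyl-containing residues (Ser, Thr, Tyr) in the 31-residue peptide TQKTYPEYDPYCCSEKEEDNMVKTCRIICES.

8

Matching residues: T1, T4, Y5, Y8, Y11, S14, T24, S31.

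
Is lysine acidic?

Only D (aspartate) and E (glutamate) carry a side-chain carboxylic acid.
Lysine is not in this group.

No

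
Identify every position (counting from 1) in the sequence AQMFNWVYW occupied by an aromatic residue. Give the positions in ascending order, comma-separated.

F, W, and Y each carry an aromatic ring on the side chain.
Matching residues: F4, W6, Y8, W9.

4, 6, 8, 9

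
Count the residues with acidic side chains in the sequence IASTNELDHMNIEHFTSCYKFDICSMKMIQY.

Aspartate (D) and glutamate (E) have carboxylic-acid side chains and are the acidic amino acids.
Matching residues: E6, D8, E13, D22.

4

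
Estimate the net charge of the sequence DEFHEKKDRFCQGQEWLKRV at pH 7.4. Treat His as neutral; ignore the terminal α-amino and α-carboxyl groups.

The side chains ionized at physiological pH are Lys/Arg (+1) and Asp/Glu (−1); with His treated as neutral, nothing else contributes.
Positive (K, R): K6, K7, R9, K18, R19 → +5.
Negative (D, E): D1, E2, E5, D8, E15 → −5.
Net charge = (+5) + (−5) = 0.

0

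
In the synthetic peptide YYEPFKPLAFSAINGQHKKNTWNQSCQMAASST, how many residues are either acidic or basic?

Acidic: D, E. Basic: H, K, R.
Acidic residues here: E3 (1).
Basic residues here: K6, H17, K18, K19 (4).
The two groups share no amino acid, so total = 1 + 4 = 5.

5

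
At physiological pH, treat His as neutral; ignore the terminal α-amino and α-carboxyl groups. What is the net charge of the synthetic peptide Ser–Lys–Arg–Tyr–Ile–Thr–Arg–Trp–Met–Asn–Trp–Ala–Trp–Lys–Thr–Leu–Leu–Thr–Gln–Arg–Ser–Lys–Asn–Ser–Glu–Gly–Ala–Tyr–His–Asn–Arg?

+6

Near pH 7.4, K and R contribute +1 each, D and E contribute −1 each, and every other side chain (His included, as stated) is uncharged.
Positive (K, R): Lys2, Arg3, Arg7, Lys14, Arg20, Lys22, Arg31 → +7.
Negative (D, E): Glu25 → −1.
Net charge = (+7) + (−1) = +6.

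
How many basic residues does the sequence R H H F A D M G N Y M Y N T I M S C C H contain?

K, R, and H are the three residues with basic side chains (ε-amine, guanidinium, and imidazole respectively).
Matching residues: R1, H2, H3, H20.

4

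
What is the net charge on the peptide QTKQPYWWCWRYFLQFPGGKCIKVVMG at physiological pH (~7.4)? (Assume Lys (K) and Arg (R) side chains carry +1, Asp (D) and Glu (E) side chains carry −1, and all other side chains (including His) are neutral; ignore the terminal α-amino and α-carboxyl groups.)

Positive (K, R): K3, R11, K20, K23 → +4.
Negative (D, E): none → −0.
Net charge = (+4) + (−0) = +4.

+4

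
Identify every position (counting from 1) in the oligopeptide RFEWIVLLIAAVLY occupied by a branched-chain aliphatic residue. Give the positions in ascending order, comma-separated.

5, 6, 7, 8, 9, 12, 13

V, L, and I make up the branched-chain aliphatic group.
Matching residues: I5, V6, L7, L8, I9, V12, L13.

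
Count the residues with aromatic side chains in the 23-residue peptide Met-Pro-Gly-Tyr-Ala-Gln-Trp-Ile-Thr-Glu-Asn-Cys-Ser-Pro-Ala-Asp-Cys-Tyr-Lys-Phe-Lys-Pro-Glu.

F, W, and Y each carry an aromatic ring on the side chain.
Matching residues: Tyr4, Trp7, Tyr18, Phe20.

4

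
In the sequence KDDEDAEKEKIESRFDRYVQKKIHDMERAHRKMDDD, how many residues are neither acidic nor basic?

Acidic: D, E. Basic: K, R, H. All other residues are neither.
Matching residues: A6, I11, S13, F15, Y18, V19, Q20, I23, M26, A29, M33.

11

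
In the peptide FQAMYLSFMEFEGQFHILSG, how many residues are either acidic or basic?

Acidic: D, E. Basic: H, K, R.
Acidic residues here: E10, E12 (2).
Basic residues here: H16 (1).
The two groups share no amino acid, so total = 2 + 1 = 3.

3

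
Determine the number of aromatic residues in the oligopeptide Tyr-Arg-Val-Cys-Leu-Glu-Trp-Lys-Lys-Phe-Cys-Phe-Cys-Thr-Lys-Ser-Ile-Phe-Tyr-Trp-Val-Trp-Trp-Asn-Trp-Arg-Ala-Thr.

Phenylalanine (F), tryptophan (W), and tyrosine (Y) have aromatic ring side chains.
Matching residues: Tyr1, Trp7, Phe10, Phe12, Phe18, Tyr19, Trp20, Trp22, Trp23, Trp25.

10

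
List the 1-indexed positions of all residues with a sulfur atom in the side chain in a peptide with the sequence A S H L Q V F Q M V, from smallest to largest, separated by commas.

9

The sulfur-bearing residues are cysteine (–SH) and methionine (–S–CH₃).
Matching residues: M9.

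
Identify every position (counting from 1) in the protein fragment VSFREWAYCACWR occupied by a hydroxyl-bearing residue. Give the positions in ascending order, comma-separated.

Serine (S), threonine (T), and tyrosine (Y) each carry a hydroxyl group on the side chain.
Matching residues: S2, Y8.

2, 8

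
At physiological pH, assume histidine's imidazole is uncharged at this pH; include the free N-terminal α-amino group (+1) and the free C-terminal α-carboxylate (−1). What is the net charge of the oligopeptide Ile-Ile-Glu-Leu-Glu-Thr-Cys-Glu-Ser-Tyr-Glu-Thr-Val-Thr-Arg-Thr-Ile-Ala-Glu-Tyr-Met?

The side chains ionized at physiological pH are Lys/Arg (+1) and Asp/Glu (−1); with His treated as neutral, nothing else contributes.
Positive (K, R): Arg15 → +1.
Negative (D, E): Glu3, Glu5, Glu8, Glu11, Glu19 → −5.
The N-terminus (+1) and C-terminus (−1) cancel.
Net charge = (+1) + (−5) = −4.

-4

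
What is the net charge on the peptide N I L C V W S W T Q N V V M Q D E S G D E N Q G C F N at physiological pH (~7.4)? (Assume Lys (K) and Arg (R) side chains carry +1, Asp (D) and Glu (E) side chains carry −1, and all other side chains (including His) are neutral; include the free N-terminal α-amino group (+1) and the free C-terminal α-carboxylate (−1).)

Positive (K, R): none → +0.
Negative (D, E): D16, E17, D20, E21 → −4.
The N-terminus (+1) and C-terminus (−1) cancel.
Net charge = (+0) + (−4) = −4.

-4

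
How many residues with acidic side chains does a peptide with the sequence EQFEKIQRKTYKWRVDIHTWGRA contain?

Aspartate (D) and glutamate (E) have carboxylic-acid side chains and are the acidic amino acids.
Matching residues: E1, E4, D16.

3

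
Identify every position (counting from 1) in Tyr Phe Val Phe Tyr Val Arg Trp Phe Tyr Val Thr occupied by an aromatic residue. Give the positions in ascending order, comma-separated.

1, 2, 4, 5, 8, 9, 10

The aromatic amino acids are Phe (F, benzyl), Trp (W, indole), and Tyr (Y, phenol).
Matching residues: Tyr1, Phe2, Phe4, Tyr5, Trp8, Phe9, Tyr10.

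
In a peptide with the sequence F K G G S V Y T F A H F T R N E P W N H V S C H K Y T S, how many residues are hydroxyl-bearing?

S, T, and Y are the three residues with a side-chain hydroxyl.
Matching residues: S5, Y7, T8, T13, S22, Y26, T27, S28.

8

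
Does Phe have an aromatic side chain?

The aromatic amino acids are Phe (F, benzyl), Trp (W, indole), and Tyr (Y, phenol).
Phenylalanine is in this group.

Yes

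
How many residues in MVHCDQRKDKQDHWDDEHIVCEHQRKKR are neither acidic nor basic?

Acidic: D, E. Basic: K, R, H. All other residues are neither.
Matching residues: M1, V2, C4, Q6, Q11, W14, I19, V20, C21, Q24.

10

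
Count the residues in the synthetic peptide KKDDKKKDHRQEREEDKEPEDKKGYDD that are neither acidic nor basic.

4

Acidic: D, E. Basic: K, R, H. All other residues are neither.
Matching residues: Q11, P19, G24, Y25.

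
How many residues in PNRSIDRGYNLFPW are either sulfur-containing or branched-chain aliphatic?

Sulfur-containing: C, M. Branched-chain aliphatic: I, L, V.
Sulfur-containing residues here: none (0).
Branched-chain aliphatic residues here: I5, L11 (2).
The two groups share no amino acid, so total = 0 + 2 = 2.

2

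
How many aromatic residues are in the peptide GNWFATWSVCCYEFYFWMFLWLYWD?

12

F, W, and Y each carry an aromatic ring on the side chain.
Matching residues: W3, F4, W7, Y12, F14, Y15, F16, W17, F19, W21, Y23, W24.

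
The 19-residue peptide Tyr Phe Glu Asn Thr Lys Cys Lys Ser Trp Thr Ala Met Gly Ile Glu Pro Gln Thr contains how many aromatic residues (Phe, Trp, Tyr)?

Matching residues: Tyr1, Phe2, Trp10.

3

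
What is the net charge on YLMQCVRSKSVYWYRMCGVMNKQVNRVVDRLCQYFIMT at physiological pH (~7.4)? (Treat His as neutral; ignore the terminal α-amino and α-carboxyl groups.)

+5

At pH ~7.4 the Lys and Arg side chains are protonated (+1), the Asp and Glu side chains are deprotonated (−1), and with His taken as neutral all other side chains carry no charge.
Positive (K, R): R7, K9, R15, K22, R26, R30 → +6.
Negative (D, E): D29 → −1.
Net charge = (+6) + (−1) = +5.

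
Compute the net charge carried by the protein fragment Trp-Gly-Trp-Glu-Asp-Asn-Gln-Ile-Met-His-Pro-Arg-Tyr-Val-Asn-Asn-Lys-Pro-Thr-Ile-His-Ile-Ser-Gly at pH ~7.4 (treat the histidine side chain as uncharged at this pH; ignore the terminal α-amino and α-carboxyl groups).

0

At pH ~7.4 the Lys and Arg side chains are protonated (+1), the Asp and Glu side chains are deprotonated (−1), and with His taken as neutral all other side chains carry no charge.
Positive (K, R): Arg12, Lys17 → +2.
Negative (D, E): Glu4, Asp5 → −2.
Net charge = (+2) + (−2) = 0.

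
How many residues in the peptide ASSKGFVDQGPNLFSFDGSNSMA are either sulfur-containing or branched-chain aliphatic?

Sulfur-containing: C, M. Branched-chain aliphatic: I, L, V.
Sulfur-containing residues here: M22 (1).
Branched-chain aliphatic residues here: V7, L13 (2).
The two groups share no amino acid, so total = 1 + 2 = 3.

3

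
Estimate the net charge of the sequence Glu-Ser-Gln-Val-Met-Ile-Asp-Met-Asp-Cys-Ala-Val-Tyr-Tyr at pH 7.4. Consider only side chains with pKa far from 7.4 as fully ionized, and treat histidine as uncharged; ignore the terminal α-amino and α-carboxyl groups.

-3

At pH ~7.4 the Lys and Arg side chains are protonated (+1), the Asp and Glu side chains are deprotonated (−1), and with His taken as neutral all other side chains carry no charge.
Positive (K, R): none → +0.
Negative (D, E): Glu1, Asp7, Asp9 → −3.
Net charge = (+0) + (−3) = −3.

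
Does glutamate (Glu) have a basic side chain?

The basic amino acids are Lys (K), Arg (R), and His (H).
Glutamate is not in this group.

No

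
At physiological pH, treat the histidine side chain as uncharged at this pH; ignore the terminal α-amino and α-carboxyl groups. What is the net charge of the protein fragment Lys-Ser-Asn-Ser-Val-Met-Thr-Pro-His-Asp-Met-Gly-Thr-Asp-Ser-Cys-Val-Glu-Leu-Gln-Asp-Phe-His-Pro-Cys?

-3

The side chains ionized at physiological pH are Lys/Arg (+1) and Asp/Glu (−1); with His treated as neutral, nothing else contributes.
Positive (K, R): Lys1 → +1.
Negative (D, E): Asp10, Asp14, Glu18, Asp21 → −4.
Net charge = (+1) + (−4) = −3.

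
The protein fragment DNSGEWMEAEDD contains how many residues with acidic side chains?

6

Aspartate (D) and glutamate (E) have carboxylic-acid side chains and are the acidic amino acids.
Matching residues: D1, E5, E8, E10, D11, D12.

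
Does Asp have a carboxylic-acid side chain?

Yes

Only D (aspartate) and E (glutamate) carry a side-chain carboxylic acid.
Aspartate is in this group.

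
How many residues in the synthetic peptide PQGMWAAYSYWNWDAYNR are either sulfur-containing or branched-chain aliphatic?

1

Sulfur-containing: C, M. Branched-chain aliphatic: I, L, V.
Sulfur-containing residues here: M4 (1).
Branched-chain aliphatic residues here: none (0).
The two groups share no amino acid, so total = 1 + 0 = 1.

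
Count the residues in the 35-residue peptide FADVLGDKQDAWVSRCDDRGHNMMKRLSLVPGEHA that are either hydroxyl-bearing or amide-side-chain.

4

Hydroxyl-bearing: S, T, Y. Amide-side-chain: N, Q.
Hydroxyl-bearing residues here: S14, S28 (2).
Amide-side-chain residues here: Q9, N22 (2).
The two groups share no amino acid, so total = 2 + 2 = 4.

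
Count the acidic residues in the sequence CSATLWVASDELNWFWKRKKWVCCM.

2

The acidic residues are Asp (D) and Glu (E), whose side chains end in a carboxylate group.
Matching residues: D10, E11.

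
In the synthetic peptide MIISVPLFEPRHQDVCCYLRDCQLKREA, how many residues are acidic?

4

The acidic residues are Asp (D) and Glu (E), whose side chains end in a carboxylate group.
Matching residues: E9, D14, D21, E27.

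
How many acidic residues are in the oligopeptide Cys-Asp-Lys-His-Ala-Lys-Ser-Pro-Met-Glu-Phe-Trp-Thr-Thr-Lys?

2

Aspartate (D) and glutamate (E) have carboxylic-acid side chains and are the acidic amino acids.
Matching residues: Asp2, Glu10.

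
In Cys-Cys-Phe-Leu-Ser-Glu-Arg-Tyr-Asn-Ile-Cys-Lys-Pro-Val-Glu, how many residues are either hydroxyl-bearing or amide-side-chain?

Hydroxyl-bearing: S, T, Y. Amide-side-chain: N, Q.
Hydroxyl-bearing residues here: Ser5, Tyr8 (2).
Amide-side-chain residues here: Asn9 (1).
The two groups share no amino acid, so total = 2 + 1 = 3.

3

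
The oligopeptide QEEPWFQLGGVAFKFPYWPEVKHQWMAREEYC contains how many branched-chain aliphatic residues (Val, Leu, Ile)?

Matching residues: L8, V11, V21.

3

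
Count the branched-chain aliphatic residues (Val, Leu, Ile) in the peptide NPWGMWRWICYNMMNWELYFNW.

2

Matching residues: I9, L18.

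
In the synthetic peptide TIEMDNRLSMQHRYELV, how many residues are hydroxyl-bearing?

3

The –OH-bearing residues are Ser, Thr (aliphatic alcohols), and Tyr (phenol).
Matching residues: T1, S9, Y14.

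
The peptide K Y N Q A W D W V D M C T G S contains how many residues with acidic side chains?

Only D (aspartate) and E (glutamate) carry a side-chain carboxylic acid.
Matching residues: D7, D10.

2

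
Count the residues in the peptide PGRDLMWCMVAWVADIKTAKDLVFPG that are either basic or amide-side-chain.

3

Basic: H, K, R. Amide-side-chain: N, Q.
Basic residues here: R3, K17, K20 (3).
Amide-side-chain residues here: none (0).
The two groups share no amino acid, so total = 3 + 0 = 3.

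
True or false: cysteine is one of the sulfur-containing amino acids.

True

Cysteine (C, thiol) and methionine (M, thioether) are the two sulfur-containing amino acids.
Cysteine is in this group.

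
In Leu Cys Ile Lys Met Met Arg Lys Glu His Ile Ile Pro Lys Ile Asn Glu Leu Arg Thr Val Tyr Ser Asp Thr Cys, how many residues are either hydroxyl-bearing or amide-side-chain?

Hydroxyl-bearing: S, T, Y. Amide-side-chain: N, Q.
Hydroxyl-bearing residues here: Thr20, Tyr22, Ser23, Thr25 (4).
Amide-side-chain residues here: Asn16 (1).
The two groups share no amino acid, so total = 4 + 1 = 5.

5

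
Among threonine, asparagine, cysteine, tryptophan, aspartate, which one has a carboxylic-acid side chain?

Aspartate (D) and glutamate (E) have carboxylic-acid side chains and are the acidic amino acids.
Of the listed options, only aspartate belongs to this group.

aspartate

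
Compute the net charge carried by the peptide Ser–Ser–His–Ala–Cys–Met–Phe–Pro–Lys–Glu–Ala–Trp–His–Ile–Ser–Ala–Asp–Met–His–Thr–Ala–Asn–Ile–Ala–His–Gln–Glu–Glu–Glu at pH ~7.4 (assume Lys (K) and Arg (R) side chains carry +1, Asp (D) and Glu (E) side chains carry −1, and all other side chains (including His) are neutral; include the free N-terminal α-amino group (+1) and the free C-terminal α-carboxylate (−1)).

Positive (K, R): Lys9 → +1.
Negative (D, E): Glu10, Asp17, Glu27, Glu28, Glu29 → −5.
The N-terminus (+1) and C-terminus (−1) cancel.
Net charge = (+1) + (−5) = −4.

-4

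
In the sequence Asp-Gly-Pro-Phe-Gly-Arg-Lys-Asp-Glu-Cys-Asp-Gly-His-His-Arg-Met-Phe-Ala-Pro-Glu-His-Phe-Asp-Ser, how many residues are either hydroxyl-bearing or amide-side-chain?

1

Hydroxyl-bearing: S, T, Y. Amide-side-chain: N, Q.
Hydroxyl-bearing residues here: Ser24 (1).
Amide-side-chain residues here: none (0).
The two groups share no amino acid, so total = 1 + 0 = 1.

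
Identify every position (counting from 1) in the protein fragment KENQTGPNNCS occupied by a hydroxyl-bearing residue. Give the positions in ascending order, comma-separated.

5, 11

S, T, and Y are the three residues with a side-chain hydroxyl.
Matching residues: T5, S11.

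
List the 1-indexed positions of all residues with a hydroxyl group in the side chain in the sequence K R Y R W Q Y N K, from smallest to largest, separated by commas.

3, 7

The –OH-bearing residues are Ser, Thr (aliphatic alcohols), and Tyr (phenol).
Matching residues: Y3, Y7.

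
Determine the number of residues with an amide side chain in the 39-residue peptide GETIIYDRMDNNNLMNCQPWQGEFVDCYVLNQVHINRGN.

10

Asparagine (N) and glutamine (Q) have uncharged amide side chains.
Matching residues: N11, N12, N13, N16, Q18, Q21, N31, Q32, N36, N39.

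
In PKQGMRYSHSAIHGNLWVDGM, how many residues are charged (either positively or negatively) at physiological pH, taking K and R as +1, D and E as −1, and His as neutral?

3

Charged side chains at pH ~7.4: K, R (positive); D, E (negative).
Matching residues: K2, R6, D19.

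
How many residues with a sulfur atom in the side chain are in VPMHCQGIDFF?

Cysteine (C, thiol) and methionine (M, thioether) are the two sulfur-containing amino acids.
Matching residues: M3, C5.

2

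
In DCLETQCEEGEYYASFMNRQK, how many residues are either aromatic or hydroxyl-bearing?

Aromatic: F, W, Y. Hydroxyl-bearing: S, T, Y.
Aromatic residues here: Y12, Y13, F16 (3).
Hydroxyl-bearing residues here: T5, Y12, Y13, S15 (4).
Y is in both groups, so the 2 Y residues must not be double-counted.
Total = 3 + 4 − 2 = 5.

5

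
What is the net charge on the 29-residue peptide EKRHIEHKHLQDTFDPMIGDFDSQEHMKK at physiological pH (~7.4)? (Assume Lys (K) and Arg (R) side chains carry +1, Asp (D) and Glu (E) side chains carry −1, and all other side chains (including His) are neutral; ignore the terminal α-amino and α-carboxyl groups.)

-2

Positive (K, R): K2, R3, K8, K28, K29 → +5.
Negative (D, E): E1, E6, D12, D15, D20, D22, E25 → −7.
Net charge = (+5) + (−7) = −2.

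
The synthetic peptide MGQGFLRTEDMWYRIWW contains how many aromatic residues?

F, W, and Y each carry an aromatic ring on the side chain.
Matching residues: F5, W12, Y13, W16, W17.

5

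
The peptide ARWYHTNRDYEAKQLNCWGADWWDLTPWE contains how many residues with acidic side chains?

Only D (aspartate) and E (glutamate) carry a side-chain carboxylic acid.
Matching residues: D9, E11, D21, D24, E29.

5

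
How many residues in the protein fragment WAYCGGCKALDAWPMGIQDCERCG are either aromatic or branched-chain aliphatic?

Aromatic: F, W, Y. Branched-chain aliphatic: I, L, V.
Aromatic residues here: W1, Y3, W13 (3).
Branched-chain aliphatic residues here: L10, I17 (2).
The two groups share no amino acid, so total = 3 + 2 = 5.

5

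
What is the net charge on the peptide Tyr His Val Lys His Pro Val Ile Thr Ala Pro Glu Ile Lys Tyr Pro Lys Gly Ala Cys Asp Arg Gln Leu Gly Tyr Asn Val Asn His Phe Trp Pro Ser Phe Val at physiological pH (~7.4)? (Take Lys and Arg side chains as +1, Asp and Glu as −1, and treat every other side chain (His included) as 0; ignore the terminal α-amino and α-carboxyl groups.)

Positive (K, R): Lys4, Lys14, Lys17, Arg22 → +4.
Negative (D, E): Glu12, Asp21 → −2.
Net charge = (+4) + (−2) = +2.

+2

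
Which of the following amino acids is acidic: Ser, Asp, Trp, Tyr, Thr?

The acidic residues are Asp (D) and Glu (E), whose side chains end in a carboxylate group.
Of the listed options, only Asp belongs to this group.

Asp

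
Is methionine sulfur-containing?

Only Cys (C) and Met (M) have a sulfur atom in the side chain.
Methionine is in this group.

Yes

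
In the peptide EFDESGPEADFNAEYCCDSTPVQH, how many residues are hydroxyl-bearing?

Serine (S), threonine (T), and tyrosine (Y) each carry a hydroxyl group on the side chain.
Matching residues: S5, Y15, S19, T20.

4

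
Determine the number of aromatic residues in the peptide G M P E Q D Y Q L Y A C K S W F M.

Phenylalanine (F), tryptophan (W), and tyrosine (Y) have aromatic ring side chains.
Matching residues: Y7, Y10, W15, F16.

4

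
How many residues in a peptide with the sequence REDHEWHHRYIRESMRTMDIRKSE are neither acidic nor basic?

Acidic: D, E. Basic: K, R, H. All other residues are neither.
Matching residues: W6, Y10, I11, S14, M15, T17, M18, I20, S23.

9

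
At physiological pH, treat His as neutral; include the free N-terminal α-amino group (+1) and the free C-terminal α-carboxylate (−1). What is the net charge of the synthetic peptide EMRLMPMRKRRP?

+4

The side chains ionized at physiological pH are Lys/Arg (+1) and Asp/Glu (−1); with His treated as neutral, nothing else contributes.
Positive (K, R): R3, R8, K9, R10, R11 → +5.
Negative (D, E): E1 → −1.
The N-terminus (+1) and C-terminus (−1) cancel.
Net charge = (+5) + (−1) = +4.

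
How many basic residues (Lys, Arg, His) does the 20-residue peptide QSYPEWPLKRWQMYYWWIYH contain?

Matching residues: K9, R10, H20.

3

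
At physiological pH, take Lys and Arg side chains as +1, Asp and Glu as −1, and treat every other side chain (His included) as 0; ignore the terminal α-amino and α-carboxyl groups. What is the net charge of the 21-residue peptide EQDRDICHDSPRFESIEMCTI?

Positive (K, R): R4, R12 → +2.
Negative (D, E): E1, D3, D5, D9, E14, E17 → −6.
Net charge = (+2) + (−6) = −4.

-4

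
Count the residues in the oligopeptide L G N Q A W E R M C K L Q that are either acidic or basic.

3

Acidic: D, E. Basic: H, K, R.
Acidic residues here: E7 (1).
Basic residues here: R8, K11 (2).
The two groups share no amino acid, so total = 1 + 2 = 3.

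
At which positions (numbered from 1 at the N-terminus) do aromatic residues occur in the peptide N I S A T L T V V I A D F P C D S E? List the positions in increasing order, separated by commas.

13

F, W, and Y each carry an aromatic ring on the side chain.
Matching residues: F13.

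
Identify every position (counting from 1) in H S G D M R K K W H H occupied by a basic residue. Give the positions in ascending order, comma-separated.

The basic amino acids are Lys (K), Arg (R), and His (H).
Matching residues: H1, R6, K7, K8, H10, H11.

1, 6, 7, 8, 10, 11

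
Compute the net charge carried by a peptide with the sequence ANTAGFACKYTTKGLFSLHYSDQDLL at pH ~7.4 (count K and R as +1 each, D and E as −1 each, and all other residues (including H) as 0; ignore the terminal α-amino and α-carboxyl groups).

Positive (K, R): K9, K13 → +2.
Negative (D, E): D22, D24 → −2.
Net charge = (+2) + (−2) = 0.

0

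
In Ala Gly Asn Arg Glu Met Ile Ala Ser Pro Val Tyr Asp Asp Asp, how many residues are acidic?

4

Aspartate (D) and glutamate (E) have carboxylic-acid side chains and are the acidic amino acids.
Matching residues: Glu5, Asp13, Asp14, Asp15.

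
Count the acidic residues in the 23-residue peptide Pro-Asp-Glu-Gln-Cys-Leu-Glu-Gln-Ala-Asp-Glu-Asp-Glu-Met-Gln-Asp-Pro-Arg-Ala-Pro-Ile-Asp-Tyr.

The acidic residues are Asp (D) and Glu (E), whose side chains end in a carboxylate group.
Matching residues: Asp2, Glu3, Glu7, Asp10, Glu11, Asp12, Glu13, Asp16, Asp22.

9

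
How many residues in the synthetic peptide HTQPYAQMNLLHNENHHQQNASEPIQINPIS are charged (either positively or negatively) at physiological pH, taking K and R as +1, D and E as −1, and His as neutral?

2

Charged side chains at pH ~7.4: K, R (positive); D, E (negative).
Matching residues: E14, E23.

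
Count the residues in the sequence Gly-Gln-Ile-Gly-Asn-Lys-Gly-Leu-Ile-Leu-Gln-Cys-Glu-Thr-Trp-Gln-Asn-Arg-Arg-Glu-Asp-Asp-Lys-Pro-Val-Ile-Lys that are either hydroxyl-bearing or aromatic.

2

Hydroxyl-bearing: S, T, Y. Aromatic: F, W, Y.
Hydroxyl-bearing residues here: Thr14 (1).
Aromatic residues here: Trp15 (1).
(Y belongs to both groups, but none appear in this sequence.) Total = 1 + 1 = 2.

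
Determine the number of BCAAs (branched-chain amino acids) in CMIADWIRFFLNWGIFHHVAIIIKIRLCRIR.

11

V, L, and I make up the branched-chain aliphatic group.
Matching residues: I3, I7, L11, I15, V19, I21, I22, I23, I25, L27, I30.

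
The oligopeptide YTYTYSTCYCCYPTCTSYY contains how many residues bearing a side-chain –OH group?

S, T, and Y are the three residues with a side-chain hydroxyl.
Matching residues: Y1, T2, Y3, T4, Y5, S6, T7, Y9, Y12, T14, T16, S17, Y18, Y19.

14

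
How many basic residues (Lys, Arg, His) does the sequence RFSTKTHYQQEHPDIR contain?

Matching residues: R1, K5, H7, H12, R16.

5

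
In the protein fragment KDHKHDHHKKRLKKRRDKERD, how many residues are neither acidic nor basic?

1

Acidic: D, E. Basic: K, R, H. All other residues are neither.
Matching residues: L12.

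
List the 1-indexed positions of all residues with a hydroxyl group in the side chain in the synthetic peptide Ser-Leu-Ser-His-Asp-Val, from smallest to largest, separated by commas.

S, T, and Y are the three residues with a side-chain hydroxyl.
Matching residues: Ser1, Ser3.

1, 3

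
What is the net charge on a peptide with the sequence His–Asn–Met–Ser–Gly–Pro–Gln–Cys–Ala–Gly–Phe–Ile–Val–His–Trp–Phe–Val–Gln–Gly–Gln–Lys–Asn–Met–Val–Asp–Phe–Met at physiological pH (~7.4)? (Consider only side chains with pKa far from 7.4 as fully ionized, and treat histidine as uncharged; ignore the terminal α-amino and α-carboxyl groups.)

0

The side chains ionized at physiological pH are Lys/Arg (+1) and Asp/Glu (−1); with His treated as neutral, nothing else contributes.
Positive (K, R): Lys21 → +1.
Negative (D, E): Asp25 → −1.
Net charge = (+1) + (−1) = 0.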